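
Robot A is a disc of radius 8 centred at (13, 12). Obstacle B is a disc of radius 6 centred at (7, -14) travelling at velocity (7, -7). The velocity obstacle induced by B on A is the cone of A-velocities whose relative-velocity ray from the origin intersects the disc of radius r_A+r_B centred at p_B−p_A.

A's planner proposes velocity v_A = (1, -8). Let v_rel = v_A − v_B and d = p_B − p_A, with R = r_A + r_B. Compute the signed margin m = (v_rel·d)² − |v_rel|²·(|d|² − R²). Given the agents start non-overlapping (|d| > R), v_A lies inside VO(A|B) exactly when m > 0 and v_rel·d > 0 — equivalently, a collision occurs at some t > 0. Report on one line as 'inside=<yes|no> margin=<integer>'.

d = (-6, -26),  |d|² = 712;  R = 8+6 = 14,  c = 712−14² = 516
v_rel = (-6, -1),  |v_rel|² = 37;  v_rel·d = (-6)·(-6) + (-1)·(-26) = 62
37·t² − 124·t + 516 = 0  ⇒  m = 62² − 37·516 = -15248
m = -15248 < 0,  v_rel·d = 62 > 0  ⇒  outside

inside=no margin=-15248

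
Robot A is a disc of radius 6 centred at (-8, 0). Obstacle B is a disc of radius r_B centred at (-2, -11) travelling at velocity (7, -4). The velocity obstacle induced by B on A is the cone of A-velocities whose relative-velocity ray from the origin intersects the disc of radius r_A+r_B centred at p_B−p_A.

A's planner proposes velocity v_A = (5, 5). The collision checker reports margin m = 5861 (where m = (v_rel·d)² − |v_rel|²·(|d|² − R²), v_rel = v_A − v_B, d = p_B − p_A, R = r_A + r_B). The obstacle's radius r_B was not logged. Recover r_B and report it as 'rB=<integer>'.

m = 5861
d = (6, -11);  v_rel = (-2, 9),  |v_rel|² = 85
v_rel×d = (-2)·(-11) − (9)·(6) = -32
since m = R²·85 − (-32)²:  R² = (1024 + 5861) / 85 = 81
R = √81 = 9  ⇒  r_B = 9 − 6 = 3

rB=3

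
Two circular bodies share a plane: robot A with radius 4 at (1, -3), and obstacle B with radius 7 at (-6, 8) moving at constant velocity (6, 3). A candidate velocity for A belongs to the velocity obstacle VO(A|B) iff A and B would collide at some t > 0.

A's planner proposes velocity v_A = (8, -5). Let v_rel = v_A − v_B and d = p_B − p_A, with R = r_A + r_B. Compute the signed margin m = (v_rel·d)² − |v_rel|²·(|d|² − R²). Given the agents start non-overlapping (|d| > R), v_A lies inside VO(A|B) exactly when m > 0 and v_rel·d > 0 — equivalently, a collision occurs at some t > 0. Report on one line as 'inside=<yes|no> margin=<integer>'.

d = (-7, 11),  |d|² = 170;  R = 4+7 = 11,  c = 170−11² = 49
v_rel = (2, -8),  |v_rel|² = 68;  v_rel·d = (2)·(-7) + (-8)·(11) = -102
68·t² + 204·t + 49 = 0  ⇒  m = (-102)² − 68·49 = 7072
m = 7072 > 0,  v_rel·d = -102 < 0  ⇒  outside

inside=no margin=7072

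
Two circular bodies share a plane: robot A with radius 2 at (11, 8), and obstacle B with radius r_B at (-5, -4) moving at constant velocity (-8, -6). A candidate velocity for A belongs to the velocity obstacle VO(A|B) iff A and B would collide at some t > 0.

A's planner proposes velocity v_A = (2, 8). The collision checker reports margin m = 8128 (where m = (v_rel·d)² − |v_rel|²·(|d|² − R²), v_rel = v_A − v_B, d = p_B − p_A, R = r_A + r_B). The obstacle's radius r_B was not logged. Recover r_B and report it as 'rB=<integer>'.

m = 8128
d = (-16, -12);  v_rel = (10, 14),  |v_rel|² = 296
v_rel×d = (10)·(-12) − (14)·(-16) = 104
since m = R²·296 − 104²:  R² = (10816 + 8128) / 296 = 64
R = √64 = 8  ⇒  r_B = 8 − 2 = 6

rB=6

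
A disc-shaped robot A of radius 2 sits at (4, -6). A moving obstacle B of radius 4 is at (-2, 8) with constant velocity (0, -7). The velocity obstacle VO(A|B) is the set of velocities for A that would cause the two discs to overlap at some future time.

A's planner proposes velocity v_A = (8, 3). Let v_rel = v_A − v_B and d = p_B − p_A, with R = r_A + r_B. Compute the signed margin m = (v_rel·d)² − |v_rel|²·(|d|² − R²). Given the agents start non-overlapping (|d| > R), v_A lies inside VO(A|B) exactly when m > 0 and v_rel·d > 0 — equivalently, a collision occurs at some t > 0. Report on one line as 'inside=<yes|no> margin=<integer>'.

d = (-6, 14),  |d|² = 232;  R = 2+4 = 6,  c = 232−6² = 196
v_rel = (8, 10),  |v_rel|² = 164;  v_rel·d = (8)·(-6) + (10)·(14) = 92
164·t² − 184·t + 196 = 0  ⇒  m = 92² − 164·196 = -23680
m = -23680 < 0,  v_rel·d = 92 > 0  ⇒  outside

inside=no margin=-23680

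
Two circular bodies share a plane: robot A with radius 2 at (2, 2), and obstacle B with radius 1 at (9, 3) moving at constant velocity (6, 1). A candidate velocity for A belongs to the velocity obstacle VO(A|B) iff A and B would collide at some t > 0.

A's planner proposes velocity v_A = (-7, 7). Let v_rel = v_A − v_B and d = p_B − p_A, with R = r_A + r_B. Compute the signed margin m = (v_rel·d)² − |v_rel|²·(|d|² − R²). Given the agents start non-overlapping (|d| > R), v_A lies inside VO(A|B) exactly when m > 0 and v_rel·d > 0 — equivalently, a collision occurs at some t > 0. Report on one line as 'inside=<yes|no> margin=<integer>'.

d = (7, 1),  |d|² = 50;  R = 2+1 = 3,  c = 50−3² = 41
v_rel = (-13, 6),  |v_rel|² = 205;  v_rel·d = (-13)·(7) + (6)·(1) = -85
205·t² + 170·t + 41 = 0  ⇒  m = (-85)² − 205·41 = -1180
m = -1180 < 0,  v_rel·d = -85 < 0  ⇒  outside

inside=no margin=-1180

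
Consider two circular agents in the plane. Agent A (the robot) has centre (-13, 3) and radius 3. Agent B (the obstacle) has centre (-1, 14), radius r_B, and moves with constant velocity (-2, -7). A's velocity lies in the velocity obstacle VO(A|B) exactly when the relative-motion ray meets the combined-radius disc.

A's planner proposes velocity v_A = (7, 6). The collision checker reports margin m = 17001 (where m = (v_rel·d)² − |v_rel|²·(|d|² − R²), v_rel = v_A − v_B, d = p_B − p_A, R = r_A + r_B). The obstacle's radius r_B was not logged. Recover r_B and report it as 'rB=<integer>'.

m = 17001
d = (12, 11);  v_rel = (9, 13),  |v_rel|² = 250
v_rel×d = (9)·(11) − (13)·(12) = -57
since m = R²·250 − (-57)²:  R² = (3249 + 17001) / 250 = 81
R = √81 = 9  ⇒  r_B = 9 − 3 = 6

rB=6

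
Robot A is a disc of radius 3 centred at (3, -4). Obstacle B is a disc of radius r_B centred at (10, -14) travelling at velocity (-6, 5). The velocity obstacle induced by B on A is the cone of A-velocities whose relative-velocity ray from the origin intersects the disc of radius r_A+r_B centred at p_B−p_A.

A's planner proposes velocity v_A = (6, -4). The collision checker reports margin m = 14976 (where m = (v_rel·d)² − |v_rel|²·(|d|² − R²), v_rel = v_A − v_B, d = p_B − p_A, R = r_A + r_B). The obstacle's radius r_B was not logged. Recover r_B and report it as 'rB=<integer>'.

m = 14976
d = (7, -10);  v_rel = (12, -9),  |v_rel|² = 225
v_rel×d = (12)·(-10) − (-9)·(7) = -57
since m = R²·225 − (-57)²:  R² = (3249 + 14976) / 225 = 81
R = √81 = 9  ⇒  r_B = 9 − 3 = 6

rB=6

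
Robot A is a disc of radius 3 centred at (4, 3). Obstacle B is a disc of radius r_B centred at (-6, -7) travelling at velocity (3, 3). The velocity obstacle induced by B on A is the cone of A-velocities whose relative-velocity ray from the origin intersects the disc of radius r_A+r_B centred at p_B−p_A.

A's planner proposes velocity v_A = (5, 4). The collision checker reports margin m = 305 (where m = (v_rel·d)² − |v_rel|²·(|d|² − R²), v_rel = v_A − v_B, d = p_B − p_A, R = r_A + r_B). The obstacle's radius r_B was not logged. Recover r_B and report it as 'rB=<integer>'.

m = 305
d = (-10, -10);  v_rel = (2, 1),  |v_rel|² = 5
v_rel×d = (2)·(-10) − (1)·(-10) = -10
since m = R²·5 − (-10)²:  R² = (100 + 305) / 5 = 81
R = √81 = 9  ⇒  r_B = 9 − 3 = 6

rB=6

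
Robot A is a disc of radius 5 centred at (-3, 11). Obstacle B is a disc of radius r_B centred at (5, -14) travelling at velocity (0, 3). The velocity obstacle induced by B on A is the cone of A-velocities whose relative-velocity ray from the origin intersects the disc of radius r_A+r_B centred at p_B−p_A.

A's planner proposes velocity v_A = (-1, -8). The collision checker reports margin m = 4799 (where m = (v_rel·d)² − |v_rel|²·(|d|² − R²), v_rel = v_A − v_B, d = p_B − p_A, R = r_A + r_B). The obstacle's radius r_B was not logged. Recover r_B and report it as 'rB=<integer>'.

m = 4799
d = (8, -25);  v_rel = (-1, -11),  |v_rel|² = 122
v_rel×d = (-1)·(-25) − (-11)·(8) = 113
since m = R²·122 − 113²:  R² = (12769 + 4799) / 122 = 144
R = √144 = 12  ⇒  r_B = 12 − 5 = 7

rB=7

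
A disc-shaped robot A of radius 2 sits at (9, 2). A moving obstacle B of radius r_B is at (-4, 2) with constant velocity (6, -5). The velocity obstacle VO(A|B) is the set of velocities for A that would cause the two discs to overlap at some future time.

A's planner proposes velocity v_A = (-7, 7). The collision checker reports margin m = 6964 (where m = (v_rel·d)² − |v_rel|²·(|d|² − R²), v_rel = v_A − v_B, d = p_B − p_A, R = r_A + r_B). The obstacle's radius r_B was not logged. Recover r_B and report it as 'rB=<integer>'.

m = 6964
d = (-13, 0);  v_rel = (-13, 12),  |v_rel|² = 313
v_rel×d = (-13)·(0) − (12)·(-13) = 156
since m = R²·313 − 156²:  R² = (24336 + 6964) / 313 = 100
R = √100 = 10  ⇒  r_B = 10 − 2 = 8

rB=8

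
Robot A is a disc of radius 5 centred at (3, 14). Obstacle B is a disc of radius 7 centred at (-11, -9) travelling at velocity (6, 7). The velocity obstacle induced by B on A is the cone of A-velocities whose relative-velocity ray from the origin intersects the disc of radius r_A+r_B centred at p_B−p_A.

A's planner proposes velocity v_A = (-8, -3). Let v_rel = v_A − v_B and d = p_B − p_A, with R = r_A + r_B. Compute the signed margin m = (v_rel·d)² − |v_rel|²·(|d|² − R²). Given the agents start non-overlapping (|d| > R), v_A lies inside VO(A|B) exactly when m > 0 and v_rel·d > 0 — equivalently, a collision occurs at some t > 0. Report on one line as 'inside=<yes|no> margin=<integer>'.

d = (-14, -23),  |d|² = 725;  R = 5+7 = 12,  c = 725−12² = 581
v_rel = (-14, -10),  |v_rel|² = 296;  v_rel·d = (-14)·(-14) + (-10)·(-23) = 426
296·t² − 852·t + 581 = 0  ⇒  m = 426² − 296·581 = 9500
m = 9500 > 0,  v_rel·d = 426 > 0  ⇒  inside

inside=yes margin=9500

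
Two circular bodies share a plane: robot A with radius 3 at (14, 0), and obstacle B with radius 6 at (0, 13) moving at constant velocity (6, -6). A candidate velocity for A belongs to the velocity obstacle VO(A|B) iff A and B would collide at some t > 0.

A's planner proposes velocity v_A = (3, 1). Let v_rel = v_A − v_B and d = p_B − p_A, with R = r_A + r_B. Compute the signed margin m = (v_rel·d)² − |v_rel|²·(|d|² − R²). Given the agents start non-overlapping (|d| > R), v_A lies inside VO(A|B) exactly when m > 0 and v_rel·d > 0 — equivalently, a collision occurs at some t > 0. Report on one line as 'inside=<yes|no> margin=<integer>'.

d = (-14, 13),  |d|² = 365;  R = 3+6 = 9,  c = 365−9² = 284
v_rel = (-3, 7),  |v_rel|² = 58;  v_rel·d = (-3)·(-14) + (7)·(13) = 133
58·t² − 266·t + 284 = 0  ⇒  m = 133² − 58·284 = 1217
m = 1217 > 0,  v_rel·d = 133 > 0  ⇒  inside

inside=yes margin=1217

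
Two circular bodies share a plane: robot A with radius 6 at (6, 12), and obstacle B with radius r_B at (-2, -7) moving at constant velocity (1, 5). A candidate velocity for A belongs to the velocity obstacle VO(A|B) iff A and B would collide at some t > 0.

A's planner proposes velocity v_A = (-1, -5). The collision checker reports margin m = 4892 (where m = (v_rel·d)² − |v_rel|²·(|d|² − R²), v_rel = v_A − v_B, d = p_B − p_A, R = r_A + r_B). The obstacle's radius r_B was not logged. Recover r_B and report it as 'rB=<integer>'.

m = 4892
d = (-8, -19);  v_rel = (-2, -10),  |v_rel|² = 104
v_rel×d = (-2)·(-19) − (-10)·(-8) = -42
since m = R²·104 − (-42)²:  R² = (1764 + 4892) / 104 = 64
R = √64 = 8  ⇒  r_B = 8 − 6 = 2

rB=2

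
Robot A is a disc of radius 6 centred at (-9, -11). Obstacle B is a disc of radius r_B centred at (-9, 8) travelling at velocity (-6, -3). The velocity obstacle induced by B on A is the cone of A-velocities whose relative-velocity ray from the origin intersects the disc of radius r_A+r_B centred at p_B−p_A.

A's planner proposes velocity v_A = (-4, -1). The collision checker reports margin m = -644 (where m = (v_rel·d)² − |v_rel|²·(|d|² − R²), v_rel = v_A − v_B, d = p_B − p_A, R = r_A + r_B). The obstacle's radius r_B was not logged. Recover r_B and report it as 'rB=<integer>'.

m = -644
d = (0, 19);  v_rel = (2, 2),  |v_rel|² = 8
v_rel×d = (2)·(19) − (2)·(0) = 38
since m = R²·8 − 38²:  R² = (1444 + -644) / 8 = 100
R = √100 = 10  ⇒  r_B = 10 − 6 = 4

rB=4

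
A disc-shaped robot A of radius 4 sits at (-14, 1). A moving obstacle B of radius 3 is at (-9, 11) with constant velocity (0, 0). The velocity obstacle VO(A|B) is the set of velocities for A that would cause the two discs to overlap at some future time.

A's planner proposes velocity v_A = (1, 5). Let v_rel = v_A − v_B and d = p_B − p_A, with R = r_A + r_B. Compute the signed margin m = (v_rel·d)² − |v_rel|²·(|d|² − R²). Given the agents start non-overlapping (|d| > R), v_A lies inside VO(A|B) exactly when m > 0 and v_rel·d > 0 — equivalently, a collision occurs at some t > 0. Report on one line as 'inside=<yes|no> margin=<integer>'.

d = (5, 10),  |d|² = 125;  R = 4+3 = 7,  c = 125−7² = 76
v_rel = (1, 5),  |v_rel|² = 26;  v_rel·d = (1)·(5) + (5)·(10) = 55
26·t² − 110·t + 76 = 0  ⇒  m = 55² − 26·76 = 1049
m = 1049 > 0,  v_rel·d = 55 > 0  ⇒  inside

inside=yes margin=1049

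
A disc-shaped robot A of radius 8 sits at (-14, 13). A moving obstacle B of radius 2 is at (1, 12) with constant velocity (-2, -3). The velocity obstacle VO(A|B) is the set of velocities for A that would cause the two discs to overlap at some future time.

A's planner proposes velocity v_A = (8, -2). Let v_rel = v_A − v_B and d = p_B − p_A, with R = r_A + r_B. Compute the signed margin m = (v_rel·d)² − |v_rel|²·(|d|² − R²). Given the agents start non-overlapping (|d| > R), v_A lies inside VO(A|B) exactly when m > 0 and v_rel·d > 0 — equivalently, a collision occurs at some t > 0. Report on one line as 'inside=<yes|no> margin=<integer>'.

d = (15, -1),  |d|² = 226;  R = 8+2 = 10,  c = 226−10² = 126
v_rel = (10, 1),  |v_rel|² = 101;  v_rel·d = (10)·(15) + (1)·(-1) = 149
101·t² − 298·t + 126 = 0  ⇒  m = 149² − 101·126 = 9475
m = 9475 > 0,  v_rel·d = 149 > 0  ⇒  inside

inside=yes margin=9475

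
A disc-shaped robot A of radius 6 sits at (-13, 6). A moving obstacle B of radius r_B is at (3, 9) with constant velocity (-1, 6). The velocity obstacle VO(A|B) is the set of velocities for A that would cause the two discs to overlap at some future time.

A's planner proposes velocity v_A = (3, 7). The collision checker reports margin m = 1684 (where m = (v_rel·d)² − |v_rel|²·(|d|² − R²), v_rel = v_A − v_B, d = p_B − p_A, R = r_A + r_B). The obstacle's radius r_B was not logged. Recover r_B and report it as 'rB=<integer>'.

m = 1684
d = (16, 3);  v_rel = (4, 1),  |v_rel|² = 17
v_rel×d = (4)·(3) − (1)·(16) = -4
since m = R²·17 − (-4)²:  R² = (16 + 1684) / 17 = 100
R = √100 = 10  ⇒  r_B = 10 − 6 = 4

rB=4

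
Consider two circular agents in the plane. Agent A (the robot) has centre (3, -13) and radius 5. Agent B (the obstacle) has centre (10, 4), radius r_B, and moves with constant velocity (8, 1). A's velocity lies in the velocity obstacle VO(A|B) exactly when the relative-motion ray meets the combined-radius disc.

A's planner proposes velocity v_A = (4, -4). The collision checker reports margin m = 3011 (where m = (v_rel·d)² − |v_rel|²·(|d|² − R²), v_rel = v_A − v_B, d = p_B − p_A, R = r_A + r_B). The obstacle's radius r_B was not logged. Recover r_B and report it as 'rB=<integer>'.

m = 3011
d = (7, 17);  v_rel = (-4, -5),  |v_rel|² = 41
v_rel×d = (-4)·(17) − (-5)·(7) = -33
since m = R²·41 − (-33)²:  R² = (1089 + 3011) / 41 = 100
R = √100 = 10  ⇒  r_B = 10 − 5 = 5

rB=5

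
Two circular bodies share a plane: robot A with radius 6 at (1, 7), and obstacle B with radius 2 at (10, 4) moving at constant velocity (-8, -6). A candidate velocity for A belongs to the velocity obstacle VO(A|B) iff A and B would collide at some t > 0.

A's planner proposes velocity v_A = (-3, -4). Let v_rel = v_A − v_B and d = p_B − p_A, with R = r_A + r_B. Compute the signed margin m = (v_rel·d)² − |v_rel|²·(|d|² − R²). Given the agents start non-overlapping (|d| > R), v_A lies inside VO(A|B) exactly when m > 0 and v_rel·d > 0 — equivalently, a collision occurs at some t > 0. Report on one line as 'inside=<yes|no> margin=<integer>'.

d = (9, -3),  |d|² = 90;  R = 6+2 = 8,  c = 90−8² = 26
v_rel = (5, 2),  |v_rel|² = 29;  v_rel·d = (5)·(9) + (2)·(-3) = 39
29·t² − 78·t + 26 = 0  ⇒  m = 39² − 29·26 = 767
m = 767 > 0,  v_rel·d = 39 > 0  ⇒  inside

inside=yes margin=767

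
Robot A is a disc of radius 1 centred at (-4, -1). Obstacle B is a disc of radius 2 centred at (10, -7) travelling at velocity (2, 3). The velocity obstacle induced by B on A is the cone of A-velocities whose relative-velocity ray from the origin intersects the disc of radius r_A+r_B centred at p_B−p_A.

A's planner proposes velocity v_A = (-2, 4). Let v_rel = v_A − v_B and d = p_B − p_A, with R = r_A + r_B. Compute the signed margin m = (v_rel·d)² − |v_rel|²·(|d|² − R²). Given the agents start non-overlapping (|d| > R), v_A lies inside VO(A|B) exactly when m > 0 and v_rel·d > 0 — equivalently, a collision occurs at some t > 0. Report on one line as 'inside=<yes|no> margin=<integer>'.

d = (14, -6),  |d|² = 232;  R = 1+2 = 3,  c = 232−3² = 223
v_rel = (-4, 1),  |v_rel|² = 17;  v_rel·d = (-4)·(14) + (1)·(-6) = -62
17·t² + 124·t + 223 = 0  ⇒  m = (-62)² − 17·223 = 53
m = 53 > 0,  v_rel·d = -62 < 0  ⇒  outside

inside=no margin=53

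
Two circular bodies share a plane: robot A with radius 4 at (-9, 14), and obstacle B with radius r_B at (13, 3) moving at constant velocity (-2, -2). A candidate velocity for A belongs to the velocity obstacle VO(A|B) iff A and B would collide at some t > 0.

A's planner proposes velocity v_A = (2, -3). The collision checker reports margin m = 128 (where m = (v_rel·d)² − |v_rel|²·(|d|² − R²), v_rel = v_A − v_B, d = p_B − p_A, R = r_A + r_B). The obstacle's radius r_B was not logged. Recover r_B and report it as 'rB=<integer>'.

m = 128
d = (22, -11);  v_rel = (4, -1),  |v_rel|² = 17
v_rel×d = (4)·(-11) − (-1)·(22) = -22
since m = R²·17 − (-22)²:  R² = (484 + 128) / 17 = 36
R = √36 = 6  ⇒  r_B = 6 − 4 = 2

rB=2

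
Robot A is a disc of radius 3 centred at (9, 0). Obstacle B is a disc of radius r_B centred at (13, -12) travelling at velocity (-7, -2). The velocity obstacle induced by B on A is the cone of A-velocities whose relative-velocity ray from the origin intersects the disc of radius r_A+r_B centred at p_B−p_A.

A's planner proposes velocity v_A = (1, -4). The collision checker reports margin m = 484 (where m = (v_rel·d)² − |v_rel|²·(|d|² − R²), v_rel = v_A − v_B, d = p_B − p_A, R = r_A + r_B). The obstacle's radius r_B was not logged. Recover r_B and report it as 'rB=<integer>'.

m = 484
d = (4, -12);  v_rel = (8, -2),  |v_rel|² = 68
v_rel×d = (8)·(-12) − (-2)·(4) = -88
since m = R²·68 − (-88)²:  R² = (7744 + 484) / 68 = 121
R = √121 = 11  ⇒  r_B = 11 − 3 = 8

rB=8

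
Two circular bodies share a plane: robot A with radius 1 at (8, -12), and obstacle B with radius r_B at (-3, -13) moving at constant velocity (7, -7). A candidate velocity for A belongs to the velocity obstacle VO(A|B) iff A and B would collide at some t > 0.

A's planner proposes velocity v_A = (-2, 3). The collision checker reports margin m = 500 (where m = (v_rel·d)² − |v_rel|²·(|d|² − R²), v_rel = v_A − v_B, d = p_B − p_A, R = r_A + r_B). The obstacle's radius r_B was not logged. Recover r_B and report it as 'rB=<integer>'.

m = 500
d = (-11, -1);  v_rel = (-9, 10),  |v_rel|² = 181
v_rel×d = (-9)·(-1) − (10)·(-11) = 119
since m = R²·181 − 119²:  R² = (14161 + 500) / 181 = 81
R = √81 = 9  ⇒  r_B = 9 − 1 = 8

rB=8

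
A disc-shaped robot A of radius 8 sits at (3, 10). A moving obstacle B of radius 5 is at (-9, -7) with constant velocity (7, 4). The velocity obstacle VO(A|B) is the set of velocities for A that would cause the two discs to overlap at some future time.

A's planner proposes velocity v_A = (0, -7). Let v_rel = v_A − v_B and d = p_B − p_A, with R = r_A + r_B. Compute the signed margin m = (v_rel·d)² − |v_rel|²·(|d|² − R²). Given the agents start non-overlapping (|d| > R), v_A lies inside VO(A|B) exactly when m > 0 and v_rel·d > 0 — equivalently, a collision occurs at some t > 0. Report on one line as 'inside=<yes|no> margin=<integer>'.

d = (-12, -17),  |d|² = 433;  R = 8+5 = 13,  c = 433−13² = 264
v_rel = (-7, -11),  |v_rel|² = 170;  v_rel·d = (-7)·(-12) + (-11)·(-17) = 271
170·t² − 542·t + 264 = 0  ⇒  m = 271² − 170·264 = 28561
m = 28561 > 0,  v_rel·d = 271 > 0  ⇒  inside

inside=yes margin=28561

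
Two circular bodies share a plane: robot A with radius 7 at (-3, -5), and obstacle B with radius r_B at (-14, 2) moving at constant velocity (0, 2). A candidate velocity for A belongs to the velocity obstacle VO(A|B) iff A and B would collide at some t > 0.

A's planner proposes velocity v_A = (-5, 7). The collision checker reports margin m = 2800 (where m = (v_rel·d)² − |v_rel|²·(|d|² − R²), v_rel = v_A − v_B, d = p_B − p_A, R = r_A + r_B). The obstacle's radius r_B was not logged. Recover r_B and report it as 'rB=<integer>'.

m = 2800
d = (-11, 7);  v_rel = (-5, 5),  |v_rel|² = 50
v_rel×d = (-5)·(7) − (5)·(-11) = 20
since m = R²·50 − 20²:  R² = (400 + 2800) / 50 = 64
R = √64 = 8  ⇒  r_B = 8 − 7 = 1

rB=1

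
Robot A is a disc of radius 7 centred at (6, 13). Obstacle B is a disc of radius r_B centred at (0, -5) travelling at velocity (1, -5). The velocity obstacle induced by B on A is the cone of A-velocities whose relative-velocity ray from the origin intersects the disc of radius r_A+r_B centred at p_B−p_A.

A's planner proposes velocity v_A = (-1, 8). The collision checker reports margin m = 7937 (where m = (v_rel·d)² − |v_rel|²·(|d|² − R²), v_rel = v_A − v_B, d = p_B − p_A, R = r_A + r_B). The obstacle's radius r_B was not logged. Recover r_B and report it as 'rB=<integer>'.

m = 7937
d = (-6, -18);  v_rel = (-2, 13),  |v_rel|² = 173
v_rel×d = (-2)·(-18) − (13)·(-6) = 114
since m = R²·173 − 114²:  R² = (12996 + 7937) / 173 = 121
R = √121 = 11  ⇒  r_B = 11 − 7 = 4

rB=4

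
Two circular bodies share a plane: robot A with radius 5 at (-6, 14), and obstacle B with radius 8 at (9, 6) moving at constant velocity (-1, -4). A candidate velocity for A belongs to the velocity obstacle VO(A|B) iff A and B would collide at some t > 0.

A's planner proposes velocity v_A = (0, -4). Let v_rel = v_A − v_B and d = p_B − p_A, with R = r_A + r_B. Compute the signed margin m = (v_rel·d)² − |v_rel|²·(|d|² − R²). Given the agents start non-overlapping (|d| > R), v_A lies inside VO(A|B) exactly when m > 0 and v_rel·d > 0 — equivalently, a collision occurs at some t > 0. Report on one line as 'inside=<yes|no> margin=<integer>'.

d = (15, -8),  |d|² = 289;  R = 5+8 = 13,  c = 289−13² = 120
v_rel = (1, 0),  |v_rel|² = 1;  v_rel·d = (1)·(15) + (0)·(-8) = 15
1·t² − 30·t + 120 = 0  ⇒  m = 15² − 1·120 = 105
m = 105 > 0,  v_rel·d = 15 > 0  ⇒  inside

inside=yes margin=105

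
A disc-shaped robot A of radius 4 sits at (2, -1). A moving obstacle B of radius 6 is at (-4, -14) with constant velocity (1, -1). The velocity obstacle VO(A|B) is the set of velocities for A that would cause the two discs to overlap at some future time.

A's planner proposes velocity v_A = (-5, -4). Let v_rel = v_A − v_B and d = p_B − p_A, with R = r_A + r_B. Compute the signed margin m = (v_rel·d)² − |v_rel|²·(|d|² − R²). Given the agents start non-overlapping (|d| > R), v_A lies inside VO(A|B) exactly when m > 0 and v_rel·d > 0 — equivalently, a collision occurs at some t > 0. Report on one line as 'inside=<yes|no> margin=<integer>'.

d = (-6, -13),  |d|² = 205;  R = 4+6 = 10,  c = 205−10² = 105
v_rel = (-6, -3),  |v_rel|² = 45;  v_rel·d = (-6)·(-6) + (-3)·(-13) = 75
45·t² − 150·t + 105 = 0  ⇒  m = 75² − 45·105 = 900
m = 900 > 0,  v_rel·d = 75 > 0  ⇒  inside

inside=yes margin=900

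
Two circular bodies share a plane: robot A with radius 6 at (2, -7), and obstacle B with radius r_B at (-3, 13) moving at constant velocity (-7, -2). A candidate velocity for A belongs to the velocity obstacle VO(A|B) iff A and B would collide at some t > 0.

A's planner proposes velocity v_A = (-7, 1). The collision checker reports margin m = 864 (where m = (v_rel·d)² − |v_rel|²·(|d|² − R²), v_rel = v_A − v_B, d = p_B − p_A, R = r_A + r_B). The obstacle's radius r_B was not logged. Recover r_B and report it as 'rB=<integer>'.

m = 864
d = (-5, 20);  v_rel = (0, 3),  |v_rel|² = 9
v_rel×d = (0)·(20) − (3)·(-5) = 15
since m = R²·9 − 15²:  R² = (225 + 864) / 9 = 121
R = √121 = 11  ⇒  r_B = 11 − 6 = 5

rB=5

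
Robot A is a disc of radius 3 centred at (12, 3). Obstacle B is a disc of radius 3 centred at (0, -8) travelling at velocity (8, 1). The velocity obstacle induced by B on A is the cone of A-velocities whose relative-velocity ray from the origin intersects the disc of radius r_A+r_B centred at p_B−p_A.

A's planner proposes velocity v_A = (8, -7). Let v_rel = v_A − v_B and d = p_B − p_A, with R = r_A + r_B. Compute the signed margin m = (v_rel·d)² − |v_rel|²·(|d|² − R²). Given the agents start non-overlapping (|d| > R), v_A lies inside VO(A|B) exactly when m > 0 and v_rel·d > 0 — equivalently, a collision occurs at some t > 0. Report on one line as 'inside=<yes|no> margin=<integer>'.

d = (-12, -11),  |d|² = 265;  R = 3+3 = 6,  c = 265−6² = 229
v_rel = (0, -8),  |v_rel|² = 64;  v_rel·d = (0)·(-12) + (-8)·(-11) = 88
64·t² − 176·t + 229 = 0  ⇒  m = 88² − 64·229 = -6912
m = -6912 < 0,  v_rel·d = 88 > 0  ⇒  outside

inside=no margin=-6912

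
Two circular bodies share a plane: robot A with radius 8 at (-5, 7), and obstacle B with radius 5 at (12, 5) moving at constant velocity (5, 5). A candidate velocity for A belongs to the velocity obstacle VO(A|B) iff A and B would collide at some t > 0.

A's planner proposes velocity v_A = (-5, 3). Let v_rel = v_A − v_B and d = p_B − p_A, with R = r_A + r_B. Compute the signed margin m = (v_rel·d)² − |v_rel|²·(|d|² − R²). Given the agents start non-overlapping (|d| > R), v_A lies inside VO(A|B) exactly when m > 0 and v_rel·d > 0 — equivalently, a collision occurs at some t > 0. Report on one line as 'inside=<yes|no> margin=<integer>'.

d = (17, -2),  |d|² = 293;  R = 8+5 = 13,  c = 293−13² = 124
v_rel = (-10, -2),  |v_rel|² = 104;  v_rel·d = (-10)·(17) + (-2)·(-2) = -166
104·t² + 332·t + 124 = 0  ⇒  m = (-166)² − 104·124 = 14660
m = 14660 > 0,  v_rel·d = -166 < 0  ⇒  outside

inside=no margin=14660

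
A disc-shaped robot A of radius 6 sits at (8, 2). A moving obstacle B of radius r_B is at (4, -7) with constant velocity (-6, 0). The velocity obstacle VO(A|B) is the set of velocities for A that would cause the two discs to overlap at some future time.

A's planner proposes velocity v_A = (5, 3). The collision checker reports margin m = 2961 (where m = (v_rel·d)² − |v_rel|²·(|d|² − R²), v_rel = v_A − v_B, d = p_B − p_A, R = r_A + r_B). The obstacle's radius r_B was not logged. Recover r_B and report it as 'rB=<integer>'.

m = 2961
d = (-4, -9);  v_rel = (11, 3),  |v_rel|² = 130
v_rel×d = (11)·(-9) − (3)·(-4) = -87
since m = R²·130 − (-87)²:  R² = (7569 + 2961) / 130 = 81
R = √81 = 9  ⇒  r_B = 9 − 6 = 3

rB=3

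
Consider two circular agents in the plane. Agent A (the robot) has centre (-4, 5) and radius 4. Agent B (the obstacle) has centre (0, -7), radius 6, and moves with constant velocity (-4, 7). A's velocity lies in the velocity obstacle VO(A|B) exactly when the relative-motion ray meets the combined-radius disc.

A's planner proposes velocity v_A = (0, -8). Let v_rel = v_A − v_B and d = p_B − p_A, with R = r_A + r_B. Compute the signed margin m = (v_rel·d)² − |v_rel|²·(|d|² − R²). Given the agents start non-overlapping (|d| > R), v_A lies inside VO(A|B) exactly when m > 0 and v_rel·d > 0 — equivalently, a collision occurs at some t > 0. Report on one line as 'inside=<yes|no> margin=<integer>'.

d = (4, -12),  |d|² = 160;  R = 4+6 = 10,  c = 160−10² = 60
v_rel = (4, -15),  |v_rel|² = 241;  v_rel·d = (4)·(4) + (-15)·(-12) = 196
241·t² − 392·t + 60 = 0  ⇒  m = 196² − 241·60 = 23956
m = 23956 > 0,  v_rel·d = 196 > 0  ⇒  inside

inside=yes margin=23956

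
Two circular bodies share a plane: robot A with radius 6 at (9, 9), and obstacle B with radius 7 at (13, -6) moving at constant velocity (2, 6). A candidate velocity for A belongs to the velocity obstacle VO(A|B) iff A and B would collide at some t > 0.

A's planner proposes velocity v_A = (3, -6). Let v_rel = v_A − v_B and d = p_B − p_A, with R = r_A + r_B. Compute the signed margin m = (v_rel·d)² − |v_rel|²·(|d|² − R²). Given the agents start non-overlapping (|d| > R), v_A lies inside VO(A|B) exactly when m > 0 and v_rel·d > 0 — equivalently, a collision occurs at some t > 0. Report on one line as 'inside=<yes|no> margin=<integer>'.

d = (4, -15),  |d|² = 241;  R = 6+7 = 13,  c = 241−13² = 72
v_rel = (1, -12),  |v_rel|² = 145;  v_rel·d = (1)·(4) + (-12)·(-15) = 184
145·t² − 368·t + 72 = 0  ⇒  m = 184² − 145·72 = 23416
m = 23416 > 0,  v_rel·d = 184 > 0  ⇒  inside

inside=yes margin=23416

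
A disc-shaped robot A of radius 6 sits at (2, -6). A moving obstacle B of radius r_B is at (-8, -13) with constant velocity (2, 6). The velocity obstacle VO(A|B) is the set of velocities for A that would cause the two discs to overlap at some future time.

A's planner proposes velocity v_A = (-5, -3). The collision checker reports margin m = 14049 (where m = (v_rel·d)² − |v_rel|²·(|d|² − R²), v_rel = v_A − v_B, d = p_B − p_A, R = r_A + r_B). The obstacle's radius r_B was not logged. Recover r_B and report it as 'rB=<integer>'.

m = 14049
d = (-10, -7);  v_rel = (-7, -9),  |v_rel|² = 130
v_rel×d = (-7)·(-7) − (-9)·(-10) = -41
since m = R²·130 − (-41)²:  R² = (1681 + 14049) / 130 = 121
R = √121 = 11  ⇒  r_B = 11 − 6 = 5

rB=5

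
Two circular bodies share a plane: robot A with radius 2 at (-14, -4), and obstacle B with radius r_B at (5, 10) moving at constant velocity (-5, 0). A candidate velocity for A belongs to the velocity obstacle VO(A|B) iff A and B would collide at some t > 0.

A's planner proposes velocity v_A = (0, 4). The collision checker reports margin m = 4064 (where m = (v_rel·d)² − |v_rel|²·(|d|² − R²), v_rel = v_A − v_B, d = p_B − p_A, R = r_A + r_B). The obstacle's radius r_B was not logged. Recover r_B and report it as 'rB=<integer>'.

m = 4064
d = (19, 14);  v_rel = (5, 4),  |v_rel|² = 41
v_rel×d = (5)·(14) − (4)·(19) = -6
since m = R²·41 − (-6)²:  R² = (36 + 4064) / 41 = 100
R = √100 = 10  ⇒  r_B = 10 − 2 = 8

rB=8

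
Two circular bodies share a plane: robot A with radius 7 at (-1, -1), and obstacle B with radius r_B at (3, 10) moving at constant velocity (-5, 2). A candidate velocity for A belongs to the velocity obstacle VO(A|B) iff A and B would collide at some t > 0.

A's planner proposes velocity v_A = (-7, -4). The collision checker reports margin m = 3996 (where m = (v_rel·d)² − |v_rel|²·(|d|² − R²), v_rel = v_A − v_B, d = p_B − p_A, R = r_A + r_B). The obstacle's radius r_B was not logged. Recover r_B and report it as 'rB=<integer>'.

m = 3996
d = (4, 11);  v_rel = (-2, -6),  |v_rel|² = 40
v_rel×d = (-2)·(11) − (-6)·(4) = 2
since m = R²·40 − 2²:  R² = (4 + 3996) / 40 = 100
R = √100 = 10  ⇒  r_B = 10 − 7 = 3

rB=3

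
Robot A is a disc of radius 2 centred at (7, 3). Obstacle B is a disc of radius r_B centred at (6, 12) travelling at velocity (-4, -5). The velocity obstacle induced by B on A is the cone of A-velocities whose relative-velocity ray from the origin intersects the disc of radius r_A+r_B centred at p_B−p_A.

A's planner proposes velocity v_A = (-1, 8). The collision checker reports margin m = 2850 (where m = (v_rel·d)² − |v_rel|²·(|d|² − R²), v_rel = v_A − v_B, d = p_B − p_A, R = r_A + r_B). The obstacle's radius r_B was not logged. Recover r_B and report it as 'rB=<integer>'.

m = 2850
d = (-1, 9);  v_rel = (3, 13),  |v_rel|² = 178
v_rel×d = (3)·(9) − (13)·(-1) = 40
since m = R²·178 − 40²:  R² = (1600 + 2850) / 178 = 25
R = √25 = 5  ⇒  r_B = 5 − 2 = 3

rB=3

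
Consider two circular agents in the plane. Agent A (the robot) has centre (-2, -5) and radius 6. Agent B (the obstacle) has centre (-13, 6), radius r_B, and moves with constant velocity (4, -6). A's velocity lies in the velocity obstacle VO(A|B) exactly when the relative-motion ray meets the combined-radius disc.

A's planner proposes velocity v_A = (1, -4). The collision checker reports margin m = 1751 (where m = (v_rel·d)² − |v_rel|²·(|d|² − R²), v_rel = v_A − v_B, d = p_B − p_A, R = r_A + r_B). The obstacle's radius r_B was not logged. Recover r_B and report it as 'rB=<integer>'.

m = 1751
d = (-11, 11);  v_rel = (-3, 2),  |v_rel|² = 13
v_rel×d = (-3)·(11) − (2)·(-11) = -11
since m = R²·13 − (-11)²:  R² = (121 + 1751) / 13 = 144
R = √144 = 12  ⇒  r_B = 12 − 6 = 6

rB=6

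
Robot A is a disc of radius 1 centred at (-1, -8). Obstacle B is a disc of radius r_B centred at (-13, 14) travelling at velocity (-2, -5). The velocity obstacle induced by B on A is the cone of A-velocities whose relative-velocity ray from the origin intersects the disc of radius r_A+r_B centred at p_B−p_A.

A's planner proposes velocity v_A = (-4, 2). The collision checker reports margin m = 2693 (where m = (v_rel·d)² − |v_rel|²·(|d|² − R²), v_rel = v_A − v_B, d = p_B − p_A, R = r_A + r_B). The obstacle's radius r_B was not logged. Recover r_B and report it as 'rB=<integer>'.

m = 2693
d = (-12, 22);  v_rel = (-2, 7),  |v_rel|² = 53
v_rel×d = (-2)·(22) − (7)·(-12) = 40
since m = R²·53 − 40²:  R² = (1600 + 2693) / 53 = 81
R = √81 = 9  ⇒  r_B = 9 − 1 = 8

rB=8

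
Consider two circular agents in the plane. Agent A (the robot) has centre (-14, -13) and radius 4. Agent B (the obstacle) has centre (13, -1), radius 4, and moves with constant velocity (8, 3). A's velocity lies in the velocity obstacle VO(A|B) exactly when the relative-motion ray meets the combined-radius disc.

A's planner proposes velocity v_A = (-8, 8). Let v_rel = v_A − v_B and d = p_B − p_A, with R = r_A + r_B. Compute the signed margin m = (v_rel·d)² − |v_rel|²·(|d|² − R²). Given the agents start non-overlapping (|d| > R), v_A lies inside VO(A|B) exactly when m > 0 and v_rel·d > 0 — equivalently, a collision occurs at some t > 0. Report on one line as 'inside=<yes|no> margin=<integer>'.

d = (27, 12),  |d|² = 873;  R = 4+4 = 8,  c = 873−8² = 809
v_rel = (-16, 5),  |v_rel|² = 281;  v_rel·d = (-16)·(27) + (5)·(12) = -372
281·t² + 744·t + 809 = 0  ⇒  m = (-372)² − 281·809 = -88945
m = -88945 < 0,  v_rel·d = -372 < 0  ⇒  outside

inside=no margin=-88945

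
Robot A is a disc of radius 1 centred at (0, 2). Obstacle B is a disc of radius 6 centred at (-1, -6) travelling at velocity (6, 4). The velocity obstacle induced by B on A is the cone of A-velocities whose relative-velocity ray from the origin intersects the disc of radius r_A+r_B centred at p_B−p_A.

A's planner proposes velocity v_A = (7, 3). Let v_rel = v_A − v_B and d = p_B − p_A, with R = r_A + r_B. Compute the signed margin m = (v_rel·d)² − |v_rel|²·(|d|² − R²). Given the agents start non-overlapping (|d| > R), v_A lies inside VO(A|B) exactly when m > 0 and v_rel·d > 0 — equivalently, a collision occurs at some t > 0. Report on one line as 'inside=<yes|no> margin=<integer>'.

d = (-1, -8),  |d|² = 65;  R = 1+6 = 7,  c = 65−7² = 16
v_rel = (1, -1),  |v_rel|² = 2;  v_rel·d = (1)·(-1) + (-1)·(-8) = 7
2·t² − 14·t + 16 = 0  ⇒  m = 7² − 2·16 = 17
m = 17 > 0,  v_rel·d = 7 > 0  ⇒  inside

inside=yes margin=17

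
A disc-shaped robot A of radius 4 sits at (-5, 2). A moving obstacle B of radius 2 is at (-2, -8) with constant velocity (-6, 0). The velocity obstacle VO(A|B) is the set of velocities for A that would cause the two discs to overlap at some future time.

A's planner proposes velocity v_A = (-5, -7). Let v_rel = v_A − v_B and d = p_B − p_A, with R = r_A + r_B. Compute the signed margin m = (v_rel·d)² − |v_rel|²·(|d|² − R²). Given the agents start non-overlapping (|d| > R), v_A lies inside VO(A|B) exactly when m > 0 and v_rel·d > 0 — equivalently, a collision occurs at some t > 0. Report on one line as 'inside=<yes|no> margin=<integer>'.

d = (3, -10),  |d|² = 109;  R = 4+2 = 6,  c = 109−6² = 73
v_rel = (1, -7),  |v_rel|² = 50;  v_rel·d = (1)·(3) + (-7)·(-10) = 73
50·t² − 146·t + 73 = 0  ⇒  m = 73² − 50·73 = 1679
m = 1679 > 0,  v_rel·d = 73 > 0  ⇒  inside

inside=yes margin=1679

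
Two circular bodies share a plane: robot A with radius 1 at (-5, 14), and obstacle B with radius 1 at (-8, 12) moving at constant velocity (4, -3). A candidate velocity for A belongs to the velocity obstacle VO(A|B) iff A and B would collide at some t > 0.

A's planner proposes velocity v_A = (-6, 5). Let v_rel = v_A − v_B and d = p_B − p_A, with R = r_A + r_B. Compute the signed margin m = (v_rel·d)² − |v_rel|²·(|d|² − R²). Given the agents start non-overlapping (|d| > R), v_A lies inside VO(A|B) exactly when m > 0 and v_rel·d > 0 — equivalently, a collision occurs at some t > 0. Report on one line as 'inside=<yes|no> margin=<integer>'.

d = (-3, -2),  |d|² = 13;  R = 1+1 = 2,  c = 13−2² = 9
v_rel = (-10, 8),  |v_rel|² = 164;  v_rel·d = (-10)·(-3) + (8)·(-2) = 14
164·t² − 28·t + 9 = 0  ⇒  m = 14² − 164·9 = -1280
m = -1280 < 0,  v_rel·d = 14 > 0  ⇒  outside

inside=no margin=-1280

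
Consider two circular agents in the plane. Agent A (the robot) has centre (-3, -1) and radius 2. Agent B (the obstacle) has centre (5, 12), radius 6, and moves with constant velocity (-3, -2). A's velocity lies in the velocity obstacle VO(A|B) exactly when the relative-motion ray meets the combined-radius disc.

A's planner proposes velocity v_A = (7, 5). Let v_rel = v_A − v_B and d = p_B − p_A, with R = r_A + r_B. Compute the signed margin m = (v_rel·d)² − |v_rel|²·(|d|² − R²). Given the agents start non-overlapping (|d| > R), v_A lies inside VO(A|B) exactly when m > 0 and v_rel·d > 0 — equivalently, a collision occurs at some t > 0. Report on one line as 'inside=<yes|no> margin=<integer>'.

d = (8, 13),  |d|² = 233;  R = 2+6 = 8,  c = 233−8² = 169
v_rel = (10, 7),  |v_rel|² = 149;  v_rel·d = (10)·(8) + (7)·(13) = 171
149·t² − 342·t + 169 = 0  ⇒  m = 171² − 149·169 = 4060
m = 4060 > 0,  v_rel·d = 171 > 0  ⇒  inside

inside=yes margin=4060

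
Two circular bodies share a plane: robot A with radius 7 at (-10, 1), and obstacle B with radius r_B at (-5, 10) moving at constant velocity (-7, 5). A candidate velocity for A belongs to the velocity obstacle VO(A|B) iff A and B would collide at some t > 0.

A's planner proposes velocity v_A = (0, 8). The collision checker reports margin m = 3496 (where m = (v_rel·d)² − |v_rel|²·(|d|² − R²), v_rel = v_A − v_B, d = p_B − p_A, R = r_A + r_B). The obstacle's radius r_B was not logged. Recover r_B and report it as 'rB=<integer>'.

m = 3496
d = (5, 9);  v_rel = (7, 3),  |v_rel|² = 58
v_rel×d = (7)·(9) − (3)·(5) = 48
since m = R²·58 − 48²:  R² = (2304 + 3496) / 58 = 100
R = √100 = 10  ⇒  r_B = 10 − 7 = 3

rB=3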